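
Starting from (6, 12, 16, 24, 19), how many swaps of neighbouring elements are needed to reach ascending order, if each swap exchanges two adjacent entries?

Each adjacent swap fixes exactly one inversion, so the minimum swap count equals the number of inversions.
Count inversions — for each element, later elements that are smaller:
6: none → 0
12: none → 0
16: none → 0
24: 19 → 1
19: none → 0
Total inversions: 0 + 0 + 0 + 1 + 0 = 1

1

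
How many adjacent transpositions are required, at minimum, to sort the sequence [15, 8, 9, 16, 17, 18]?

The minimum number of adjacent swaps to sort an array equals its inversion count, since every such swap removes exactly one inversion.
Count inversions — for each element, later elements that are smaller:
15: 8, 9 → 2
8: none → 0
9: none → 0
16: none → 0
17: none → 0
18: none → 0
Total inversions: 2 + 0 + 0 + 0 + 0 + 0 = 2

2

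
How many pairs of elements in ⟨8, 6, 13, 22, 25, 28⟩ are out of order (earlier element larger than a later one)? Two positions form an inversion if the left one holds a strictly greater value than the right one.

Element-by-element contributions:
8: 1
6: 0
13: 0
22: 0
25: 0
28: 0
Sum: 1 + 0 + 0 + 0 + 0 + 0 = 1

1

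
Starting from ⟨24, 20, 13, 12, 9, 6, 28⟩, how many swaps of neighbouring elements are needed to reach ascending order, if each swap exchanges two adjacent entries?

15 adjacent swaps

The minimum number of adjacent swaps to sort an array equals its inversion count, since every such swap removes exactly one inversion.
Count inversions — for each element, later elements that are smaller:
24: 20, 13, 12, 9, 6 → 5
20: 13, 12, 9, 6 → 4
13: 12, 9, 6 → 3
12: 9, 6 → 2
9: 6 → 1
6: none → 0
28: none → 0
Total inversions: 5 + 4 + 3 + 2 + 1 + 0 + 0 = 15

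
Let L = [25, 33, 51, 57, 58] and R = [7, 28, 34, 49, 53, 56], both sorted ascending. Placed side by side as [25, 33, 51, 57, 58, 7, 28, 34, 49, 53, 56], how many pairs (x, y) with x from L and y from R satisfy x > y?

19

Take each right-half value and tally the left-half values above it:
r = 7: 25, 33, 51, 57, 58 → 5
r = 28: 33, 51, 57, 58 → 4
r = 34: 51, 57, 58 → 3
r = 49: 51, 57, 58 → 3
r = 53: 57, 58 → 2
r = 56: 57, 58 → 2
Cross-inversions: 5 + 4 + 3 + 3 + 2 + 2 = 19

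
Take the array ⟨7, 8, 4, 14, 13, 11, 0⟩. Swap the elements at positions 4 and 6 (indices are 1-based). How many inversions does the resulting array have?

Positions 4 and 6 hold 14 and 11; after swapping, the array is [7, 8, 4, 11, 13, 14, 0].
Count, for each position, how many later elements it exceeds:
7 → 4, 0 → 2
8 → 4, 0 → 2
4 → 0 → 1
11 → 0 → 1
13 → 0 → 1
14 → 0 → 1
0 → none → 0
Sum: 2 + 2 + 1 + 1 + 1 + 1 + 0 = 8

8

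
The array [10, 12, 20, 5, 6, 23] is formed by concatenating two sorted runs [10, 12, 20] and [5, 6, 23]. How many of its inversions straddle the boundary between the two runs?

Take each right-half value and tally the left-half values above it:
r = 5: 10, 12, 20 → 3
r = 6: 10, 12, 20 → 3
r = 23: none → 0
Cross-inversions: 3 + 3 + 0 = 6

6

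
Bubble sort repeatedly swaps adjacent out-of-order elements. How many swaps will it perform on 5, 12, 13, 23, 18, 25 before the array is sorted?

Minimum adjacent swaps = number of inversions (each swap of adjacent out-of-order elements removes one inversion and no swap can remove more).
Count inversions — for each element, later elements that are smaller:
5: none → 0
12: none → 0
13: none → 0
23: 18 → 1
18: none → 0
25: none → 0
Total inversions: 0 + 0 + 0 + 1 + 0 + 0 = 1

1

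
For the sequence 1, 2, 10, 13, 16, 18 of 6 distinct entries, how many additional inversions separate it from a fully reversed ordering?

15

Maximum inversions for 6 distinct elements is C(6, 2) = 6·5/2 = 15.
Current inversions — for each element, count later smaller elements:
1: 0
2: 0
10: 0
13: 0
16: 0
18: 0
Current total: 0 + 0 + 0 + 0 + 0 + 0 = 0
Shortfall: 15 − 0 = 15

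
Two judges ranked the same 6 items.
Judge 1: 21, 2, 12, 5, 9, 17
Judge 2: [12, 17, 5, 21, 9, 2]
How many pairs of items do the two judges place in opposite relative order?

9

Assign each item its position (1..6) in the first ordering, then rewrite the second ordering as that position sequence:
positions: 21→1, 2→2, 12→3, 5→4, 9→5, 17→6
second ordering as positions: [3, 6, 4, 1, 5, 2]
Discordant pairs = inversions in this position sequence.
3: 1, 2 → 2
6: 4, 1, 5, 2 → 4
4: 1, 2 → 2
1: 0
5: 2 → 1
2: 0
Total: 2 + 4 + 2 + 0 + 1 + 0 = 9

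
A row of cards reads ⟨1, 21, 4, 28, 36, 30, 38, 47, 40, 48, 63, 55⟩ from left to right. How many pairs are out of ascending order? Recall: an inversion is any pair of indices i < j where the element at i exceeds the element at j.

Inversions: 4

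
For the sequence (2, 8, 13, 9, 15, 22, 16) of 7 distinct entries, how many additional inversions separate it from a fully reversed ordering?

19

Maximum inversions for 7 distinct elements is C(7, 2) = 7·6/2 = 21.
Current inversions — for each element, count later smaller elements:
2: 0
8: 0
13: 1
9: 0
15: 0
22: 1
16: 0
Current total: 0 + 0 + 1 + 0 + 0 + 1 + 0 = 2
Shortfall: 21 − 2 = 19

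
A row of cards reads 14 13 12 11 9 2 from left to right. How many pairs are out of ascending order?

For each element, count later entries that are smaller:
14 → 13, 12, 11, 9, 2 → 5
13 → 12, 11, 9, 2 → 4
12 → 11, 9, 2 → 3
11 → 9, 2 → 2
9 → 2 → 1
2 → none → 0
Sum: 5 + 4 + 3 + 2 + 1 + 0 = 15

15 inversions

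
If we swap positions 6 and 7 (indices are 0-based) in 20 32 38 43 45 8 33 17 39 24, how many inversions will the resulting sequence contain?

21 inversions

Positions 6 and 7 hold 33 and 17; after swapping, the array is [20, 32, 38, 43, 45, 8, 17, 33, 39, 24].
Count, for each position, how many later elements it exceeds:
20: 2
32: 3
38: 4
43: 5
45: 5
8: 0
17: 0
33: 1
39: 1
24: 0
Sum: 2 + 3 + 4 + 5 + 5 + 0 + 0 + 1 + 1 + 0 = 21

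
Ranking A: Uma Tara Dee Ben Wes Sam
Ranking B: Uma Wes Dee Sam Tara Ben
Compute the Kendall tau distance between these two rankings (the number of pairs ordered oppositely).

Assign each item its position (1..6) in the first ordering, then rewrite the second ordering as that position sequence:
positions: Uma→1, Tara→2, Dee→3, Ben→4, Wes→5, Sam→6
second ordering as positions: [1, 5, 3, 6, 2, 4]
Discordant pairs = inversions in this position sequence.
1: 0
5: 3, 2, 4 → 3
3: 2 → 1
6: 2, 4 → 2
2: 0
4: 0
Total: 0 + 3 + 1 + 2 + 0 + 0 = 6

6 discordant pairs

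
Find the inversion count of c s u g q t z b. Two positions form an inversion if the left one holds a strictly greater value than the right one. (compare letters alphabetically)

Element-by-element contributions:
c → b → 1
s → g, q, b → 3
u → g, q, t, b → 4
g → b → 1
q → b → 1
t → b → 1
z → b → 1
b → none → 0
Sum: 1 + 3 + 4 + 1 + 1 + 1 + 1 + 0 = 12

12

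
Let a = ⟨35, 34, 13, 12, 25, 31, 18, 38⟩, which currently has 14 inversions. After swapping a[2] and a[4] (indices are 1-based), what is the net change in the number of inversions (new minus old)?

Positions 2 and 4 hold 34 and 12; after swapping, the array is [35, 12, 13, 34, 25, 31, 18, 38].
Sweep left to right; for each value list the smaller values that follow it:
35: 6
12: 0
13: 0
34: 3
25: 1
31: 1
18: 0
38: 0
Sum: 6 + 0 + 0 + 3 + 1 + 1 + 0 + 0 = 11
Change: 11 − 14 = -3

-3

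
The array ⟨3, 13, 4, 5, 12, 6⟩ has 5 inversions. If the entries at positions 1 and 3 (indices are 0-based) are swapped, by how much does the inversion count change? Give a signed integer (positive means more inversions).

Positions 1 and 3 hold 13 and 5; after swapping, the array is [3, 5, 4, 13, 12, 6].
Count, for each position, how many later elements it exceeds:
3: 0
5: 1
4: 0
13: 2
12: 1
6: 0
Sum: 0 + 1 + 0 + 2 + 1 + 0 = 4
Change: 4 − 5 = -1

-1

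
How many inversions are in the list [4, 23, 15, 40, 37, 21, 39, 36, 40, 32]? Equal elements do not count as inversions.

14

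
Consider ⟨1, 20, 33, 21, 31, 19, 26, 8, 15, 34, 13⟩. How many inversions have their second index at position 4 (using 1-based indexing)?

1 such element

The element at index 4 is 21.
Elements before it: 1, 20, 33
Those larger than 21: 33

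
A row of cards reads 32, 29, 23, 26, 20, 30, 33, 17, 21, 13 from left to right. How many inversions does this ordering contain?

32

Sweep left to right; for each value list the smaller values that follow it:
32: 8
29: 6
23: 4
26: 4
20: 2
30: 3
33: 3
17: 1
21: 1
13: 0
Sum: 8 + 6 + 4 + 4 + 2 + 3 + 3 + 1 + 1 + 0 = 32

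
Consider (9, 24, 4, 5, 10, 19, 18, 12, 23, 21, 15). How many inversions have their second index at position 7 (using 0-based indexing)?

The element at index 7 is 12.
Elements before it: 9, 24, 4, 5, 10, 19, 18
Those larger than 12: 24, 19, 18

3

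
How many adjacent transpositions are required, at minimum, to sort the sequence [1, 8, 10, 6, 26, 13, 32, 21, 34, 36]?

5 swaps

The minimum number of adjacent swaps to sort an array equals its inversion count, since every such swap removes exactly one inversion.
Count inversions — for each element, later elements that are smaller:
1: none → 0
8: 6 → 1
10: 6 → 1
6: none → 0
26: 13, 21 → 2
13: none → 0
32: 21 → 1
21: none → 0
34: none → 0
36: none → 0
Total inversions: 0 + 1 + 1 + 0 + 2 + 0 + 1 + 0 + 0 + 0 = 5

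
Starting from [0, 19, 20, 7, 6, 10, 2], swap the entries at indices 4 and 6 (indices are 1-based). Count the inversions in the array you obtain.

13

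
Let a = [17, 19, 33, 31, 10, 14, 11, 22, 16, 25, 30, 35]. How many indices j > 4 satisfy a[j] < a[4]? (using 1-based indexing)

The element at index 4 is 31.
Elements after it: 10, 14, 11, 22, 16, 25, 30, 35
Those smaller than 31: 10, 14, 11, 22, 16, 25, 30

7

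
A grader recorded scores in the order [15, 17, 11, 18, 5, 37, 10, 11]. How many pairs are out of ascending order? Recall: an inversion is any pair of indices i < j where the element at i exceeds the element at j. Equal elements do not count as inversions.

15 inversions

Element-by-element contributions:
15 → 11, 5, 10, 11 → 4
17 → 11, 5, 10, 11 → 4
11 → 5, 10 → 2
18 → 5, 10, 11 → 3
5 → none → 0
37 → 10, 11 → 2
10 → none → 0
11 → none → 0
Sum: 4 + 4 + 2 + 3 + 0 + 2 + 0 + 0 = 15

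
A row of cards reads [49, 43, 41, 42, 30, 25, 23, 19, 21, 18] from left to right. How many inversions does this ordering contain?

Sweep left to right; for each value list the smaller values that follow it:
49 → 43, 41, 42, 30, 25, 23, 19, 21, 18 → 9
43 → 41, 42, 30, 25, 23, 19, 21, 18 → 8
41 → 30, 25, 23, 19, 21, 18 → 6
42 → 30, 25, 23, 19, 21, 18 → 6
30 → 25, 23, 19, 21, 18 → 5
25 → 23, 19, 21, 18 → 4
23 → 19, 21, 18 → 3
19 → 18 → 1
21 → 18 → 1
18 → none → 0
Sum: 9 + 8 + 6 + 6 + 5 + 4 + 3 + 1 + 1 + 0 = 43

43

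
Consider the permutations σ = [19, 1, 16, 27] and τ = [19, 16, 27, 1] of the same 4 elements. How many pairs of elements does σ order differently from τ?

Assign each item its position (1..4) in the first ordering, then rewrite the second ordering as that position sequence:
positions: 19→1, 1→2, 16→3, 27→4
second ordering as positions: [1, 3, 4, 2]
Discordant pairs = inversions in this position sequence.
1: 0
3: 2 → 1
4: 2 → 1
2: 0
Total: 0 + 1 + 1 + 0 = 2

There are 2 discordant pairs.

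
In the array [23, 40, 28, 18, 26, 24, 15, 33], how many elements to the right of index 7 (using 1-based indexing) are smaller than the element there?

The element at index 7 is 15.
Elements after it: 33
None of them are smaller than 15.

0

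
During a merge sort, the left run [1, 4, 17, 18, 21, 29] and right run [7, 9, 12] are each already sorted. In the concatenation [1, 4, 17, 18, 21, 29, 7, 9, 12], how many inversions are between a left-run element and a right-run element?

There are 12 cross-inversions.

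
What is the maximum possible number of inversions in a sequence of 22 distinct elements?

The maximum occurs when the array is in strictly decreasing order: every one of the C(22, 2) pairs is inverted.
C(22, 2) = 22·21/2 = 231

231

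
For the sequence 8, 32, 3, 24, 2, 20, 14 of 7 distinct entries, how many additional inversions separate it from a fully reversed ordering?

Maximum inversions for 7 distinct elements is C(7, 2) = 7·6/2 = 21.
Current inversions — for each element, count later smaller elements:
8: 2
32: 5
3: 1
24: 3
2: 0
20: 1
14: 0
Current total: 2 + 5 + 1 + 3 + 0 + 1 + 0 = 12
Shortfall: 21 − 12 = 9

9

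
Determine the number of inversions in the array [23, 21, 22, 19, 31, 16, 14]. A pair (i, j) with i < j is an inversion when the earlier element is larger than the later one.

Element-by-element contributions:
23 → 21, 22, 19, 16, 14 → 5
21 → 19, 16, 14 → 3
22 → 19, 16, 14 → 3
19 → 16, 14 → 2
31 → 16, 14 → 2
16 → 14 → 1
14 → none → 0
Sum: 5 + 3 + 3 + 2 + 2 + 1 + 0 = 16

16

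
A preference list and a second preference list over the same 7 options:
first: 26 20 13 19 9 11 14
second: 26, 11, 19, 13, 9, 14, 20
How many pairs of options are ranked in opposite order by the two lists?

9

Assign each item its position (1..7) in the first ordering, then rewrite the second ordering as that position sequence:
positions: 26→1, 20→2, 13→3, 19→4, 9→5, 11→6, 14→7
second ordering as positions: [1, 6, 4, 3, 5, 7, 2]
Discordant pairs = inversions in this position sequence.
1: 0
6: 4, 3, 5, 2 → 4
4: 3, 2 → 2
3: 2 → 1
5: 2 → 1
7: 2 → 1
2: 0
Total: 0 + 4 + 2 + 1 + 1 + 1 + 0 = 9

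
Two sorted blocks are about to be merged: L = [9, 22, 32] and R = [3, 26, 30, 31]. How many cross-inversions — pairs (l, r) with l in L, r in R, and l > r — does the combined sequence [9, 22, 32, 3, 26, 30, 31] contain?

6

Take each right-half value and tally the left-half values above it:
r = 3: 9, 22, 32 → 3
r = 26: 32 → 1
r = 30: 32 → 1
r = 31: 32 → 1
Cross-inversions: 3 + 1 + 1 + 1 = 6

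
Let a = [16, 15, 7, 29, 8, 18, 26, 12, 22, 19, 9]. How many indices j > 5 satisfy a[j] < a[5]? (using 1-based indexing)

0

The element at index 5 is 8.
Elements after it: 18, 26, 12, 22, 19, 9
None of them are smaller than 8.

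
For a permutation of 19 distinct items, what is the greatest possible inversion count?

The maximum occurs when the array is in strictly decreasing order: every one of the C(19, 2) pairs is inverted.
C(19, 2) = 19·18/2 = 171

171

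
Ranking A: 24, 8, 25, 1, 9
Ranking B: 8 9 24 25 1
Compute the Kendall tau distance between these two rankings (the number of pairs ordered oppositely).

4 discordant pairs

Assign each item its position (1..5) in the first ordering, then rewrite the second ordering as that position sequence:
positions: 24→1, 8→2, 25→3, 1→4, 9→5
second ordering as positions: [2, 5, 1, 3, 4]
Discordant pairs = inversions in this position sequence.
2: 1 → 1
5: 1, 3, 4 → 3
1: 0
3: 0
4: 0
Total: 1 + 3 + 0 + 0 + 0 = 4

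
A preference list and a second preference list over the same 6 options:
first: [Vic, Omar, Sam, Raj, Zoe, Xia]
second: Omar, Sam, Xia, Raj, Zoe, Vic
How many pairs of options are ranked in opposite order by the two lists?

7

Assign each item its position (1..6) in the first ordering, then rewrite the second ordering as that position sequence:
positions: Vic→1, Omar→2, Sam→3, Raj→4, Zoe→5, Xia→6
second ordering as positions: [2, 3, 6, 4, 5, 1]
Discordant pairs = inversions in this position sequence.
2: 1 → 1
3: 1 → 1
6: 4, 5, 1 → 3
4: 1 → 1
5: 1 → 1
1: 0
Total: 1 + 1 + 3 + 1 + 1 + 0 = 7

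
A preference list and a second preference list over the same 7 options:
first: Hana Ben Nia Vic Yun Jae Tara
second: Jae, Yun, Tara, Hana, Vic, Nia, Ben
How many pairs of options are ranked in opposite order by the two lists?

16

Assign each item its position (1..7) in the first ordering, then rewrite the second ordering as that position sequence:
positions: Hana→1, Ben→2, Nia→3, Vic→4, Yun→5, Jae→6, Tara→7
second ordering as positions: [6, 5, 7, 1, 4, 3, 2]
Discordant pairs = inversions in this position sequence.
6: 5, 1, 4, 3, 2 → 5
5: 1, 4, 3, 2 → 4
7: 1, 4, 3, 2 → 4
1: 0
4: 3, 2 → 2
3: 2 → 1
2: 0
Total: 5 + 4 + 4 + 0 + 2 + 1 + 0 = 16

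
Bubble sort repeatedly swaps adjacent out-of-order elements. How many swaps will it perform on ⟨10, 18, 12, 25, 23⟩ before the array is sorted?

The minimum number of adjacent swaps to sort an array equals its inversion count, since every such swap removes exactly one inversion.
Count inversions — for each element, later elements that are smaller:
10: none → 0
18: 12 → 1
12: none → 0
25: 23 → 1
23: none → 0
Total inversions: 0 + 1 + 0 + 1 + 0 = 2

2 adjacent swaps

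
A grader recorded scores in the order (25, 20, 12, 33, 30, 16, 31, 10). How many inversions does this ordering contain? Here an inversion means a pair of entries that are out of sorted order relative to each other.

16 out-of-order pairs

For each element, count later entries that are smaller:
25 → 20, 12, 16, 10 → 4
20 → 12, 16, 10 → 3
12 → 10 → 1
33 → 30, 16, 31, 10 → 4
30 → 16, 10 → 2
16 → 10 → 1
31 → 10 → 1
10 → none → 0
Sum: 4 + 3 + 1 + 4 + 2 + 1 + 1 + 0 = 16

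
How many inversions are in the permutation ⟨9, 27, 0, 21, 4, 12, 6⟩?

12

Out-of-order index pairs (1-indexed):
(1,3): 9 > 0
(1,5): 9 > 4
(1,7): 9 > 6
(2,3): 27 > 0
(2,4): 27 > 21
(2,5): 27 > 4
(2,6): 27 > 12
(2,7): 27 > 6
(4,5): 21 > 4
(4,6): 21 > 12
(4,7): 21 > 6
(6,7): 12 > 6
That's 12 pairs.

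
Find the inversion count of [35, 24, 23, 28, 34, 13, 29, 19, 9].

Sweep left to right; for each value list the smaller values that follow it:
35: 8
24: 4
23: 3
28: 3
34: 4
13: 1
29: 2
19: 1
9: 0
Sum: 8 + 4 + 3 + 3 + 4 + 1 + 2 + 1 + 0 = 26

Out-of-order pairs: 26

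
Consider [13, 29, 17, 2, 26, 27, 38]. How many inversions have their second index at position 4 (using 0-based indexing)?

The element at index 4 is 26.
Elements before it: 13, 29, 17, 2
Those larger than 26: 29

1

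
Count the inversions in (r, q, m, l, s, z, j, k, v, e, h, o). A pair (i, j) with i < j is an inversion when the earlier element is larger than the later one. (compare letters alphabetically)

Count, for each position, how many later elements it exceeds:
r → q, m, l, j, k, e, h, o → 8
q → m, l, j, k, e, h, o → 7
m → l, j, k, e, h → 5
l → j, k, e, h → 4
s → j, k, e, h, o → 5
z → j, k, v, e, h, o → 6
j → e, h → 2
k → e, h → 2
v → e, h, o → 3
e → none → 0
h → none → 0
o → none → 0
Sum: 8 + 7 + 5 + 4 + 5 + 6 + 2 + 2 + 3 + 0 + 0 + 0 = 42

42 inversions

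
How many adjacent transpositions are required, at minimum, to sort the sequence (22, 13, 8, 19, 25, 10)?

Each adjacent swap fixes exactly one inversion, so the minimum swap count equals the number of inversions.
Count inversions — for each element, later elements that are smaller:
22: 13, 8, 19, 10 → 4
13: 8, 10 → 2
8: none → 0
19: 10 → 1
25: 10 → 1
10: none → 0
Total inversions: 4 + 2 + 0 + 1 + 1 + 0 = 8

8 swaps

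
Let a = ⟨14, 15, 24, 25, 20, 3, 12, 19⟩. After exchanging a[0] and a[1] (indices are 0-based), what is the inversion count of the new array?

There are 16 inversions.

Positions 0 and 1 hold 14 and 15; after swapping, the array is [15, 14, 24, 25, 20, 3, 12, 19].
For each element, count later entries that are smaller:
15 → 14, 3, 12 → 3
14 → 3, 12 → 2
24 → 20, 3, 12, 19 → 4
25 → 20, 3, 12, 19 → 4
20 → 3, 12, 19 → 3
3 → none → 0
12 → none → 0
19 → none → 0
Sum: 3 + 2 + 4 + 4 + 3 + 0 + 0 + 0 = 16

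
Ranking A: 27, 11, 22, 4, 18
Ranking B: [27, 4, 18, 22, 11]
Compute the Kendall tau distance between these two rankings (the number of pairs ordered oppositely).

Assign each item its position (1..5) in the first ordering, then rewrite the second ordering as that position sequence:
positions: 27→1, 11→2, 22→3, 4→4, 18→5
second ordering as positions: [1, 4, 5, 3, 2]
Discordant pairs = inversions in this position sequence.
1: 0
4: 3, 2 → 2
5: 3, 2 → 2
3: 2 → 1
2: 0
Total: 0 + 2 + 2 + 1 + 0 = 5

5 discordant pairs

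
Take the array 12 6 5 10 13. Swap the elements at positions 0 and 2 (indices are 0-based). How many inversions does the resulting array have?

1 inversion

Positions 0 and 2 hold 12 and 5; after swapping, the array is [5, 6, 12, 10, 13].
Sweep left to right; for each value list the smaller values that follow it:
5 → none → 0
6 → none → 0
12 → 10 → 1
10 → none → 0
13 → none → 0
Sum: 0 + 0 + 1 + 0 + 0 = 1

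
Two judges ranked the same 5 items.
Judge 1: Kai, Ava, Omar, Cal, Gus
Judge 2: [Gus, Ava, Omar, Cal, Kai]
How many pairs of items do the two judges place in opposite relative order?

Assign each item its position (1..5) in the first ordering, then rewrite the second ordering as that position sequence:
positions: Kai→1, Ava→2, Omar→3, Cal→4, Gus→5
second ordering as positions: [5, 2, 3, 4, 1]
Discordant pairs = inversions in this position sequence.
5: 2, 3, 4, 1 → 4
2: 1 → 1
3: 1 → 1
4: 1 → 1
1: 0
Total: 4 + 1 + 1 + 1 + 0 = 7

7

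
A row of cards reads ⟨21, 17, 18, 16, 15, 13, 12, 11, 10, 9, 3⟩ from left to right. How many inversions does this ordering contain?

54 inversions

Sweep left to right; for each value list the smaller values that follow it:
21: 10
17: 8
18: 8
16: 7
15: 6
13: 5
12: 4
11: 3
10: 2
9: 1
3: 0
Sum: 10 + 8 + 8 + 7 + 6 + 5 + 4 + 3 + 2 + 1 + 0 = 54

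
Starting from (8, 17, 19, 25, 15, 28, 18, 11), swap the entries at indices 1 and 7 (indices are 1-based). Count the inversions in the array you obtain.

17

Positions 1 and 7 hold 8 and 18; after swapping, the array is [18, 17, 19, 25, 15, 28, 8, 11].
Sweep left to right; for each value list the smaller values that follow it:
18 → 17, 15, 8, 11 → 4
17 → 15, 8, 11 → 3
19 → 15, 8, 11 → 3
25 → 15, 8, 11 → 3
15 → 8, 11 → 2
28 → 8, 11 → 2
8 → none → 0
11 → none → 0
Sum: 4 + 3 + 3 + 3 + 2 + 2 + 0 + 0 = 17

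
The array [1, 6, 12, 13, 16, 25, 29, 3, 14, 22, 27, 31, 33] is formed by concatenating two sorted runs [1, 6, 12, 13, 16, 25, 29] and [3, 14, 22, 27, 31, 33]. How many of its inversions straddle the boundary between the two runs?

12

For each element r of the right run, count left-run elements greater than r:
r = 3: 6, 12, 13, 16, 25, 29 → 6
r = 14: 16, 25, 29 → 3
r = 22: 25, 29 → 2
r = 27: 29 → 1
r = 31: none → 0
r = 33: none → 0
Cross-inversions: 6 + 3 + 2 + 1 + 0 + 0 = 12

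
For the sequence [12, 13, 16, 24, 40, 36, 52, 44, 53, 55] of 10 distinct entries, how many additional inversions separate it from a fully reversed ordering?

43 inversions short

Maximum inversions for 10 distinct elements is C(10, 2) = 10·9/2 = 45.
Current inversions — for each element, count later smaller elements:
12: 0
13: 0
16: 0
24: 0
40: 1
36: 0
52: 1
44: 0
53: 0
55: 0
Current total: 0 + 0 + 0 + 0 + 1 + 0 + 1 + 0 + 0 + 0 = 2
Shortfall: 45 − 2 = 43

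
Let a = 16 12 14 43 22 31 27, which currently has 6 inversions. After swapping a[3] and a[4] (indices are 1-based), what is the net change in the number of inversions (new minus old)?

+1

Positions 3 and 4 hold 14 and 43; after swapping, the array is [16, 12, 43, 14, 22, 31, 27].
For each element, count later entries that are smaller:
16: 2
12: 0
43: 4
14: 0
22: 0
31: 1
27: 0
Sum: 2 + 0 + 4 + 0 + 0 + 1 + 0 = 7
Change: 7 − 6 = +1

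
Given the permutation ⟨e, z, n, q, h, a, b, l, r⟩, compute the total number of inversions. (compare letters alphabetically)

Inversions: 19

For each element, count later entries that are smaller:
e: 2
z: 7
n: 4
q: 4
h: 2
a: 0
b: 0
l: 0
r: 0
Sum: 2 + 7 + 4 + 4 + 2 + 0 + 0 + 0 + 0 = 19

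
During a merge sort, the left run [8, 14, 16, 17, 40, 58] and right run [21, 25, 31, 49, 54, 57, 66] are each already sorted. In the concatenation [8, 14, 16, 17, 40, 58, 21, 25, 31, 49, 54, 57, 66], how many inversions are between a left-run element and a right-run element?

Cross-inversions: 9

Count, for every r in R, how many entries of L exceed r:
r = 21: 40, 58 → 2
r = 25: 40, 58 → 2
r = 31: 40, 58 → 2
r = 49: 58 → 1
r = 54: 58 → 1
r = 57: 58 → 1
r = 66: none → 0
Cross-inversions: 2 + 2 + 2 + 1 + 1 + 1 + 0 = 9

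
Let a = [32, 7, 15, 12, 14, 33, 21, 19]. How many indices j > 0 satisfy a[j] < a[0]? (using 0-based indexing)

6

The element at index 0 is 32.
Elements after it: 7, 15, 12, 14, 33, 21, 19
Those smaller than 32: 7, 15, 12, 14, 21, 19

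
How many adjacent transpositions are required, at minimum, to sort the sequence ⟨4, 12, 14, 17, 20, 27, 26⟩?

Each adjacent swap fixes exactly one inversion, so the minimum swap count equals the number of inversions.
Count inversions — for each element, later elements that are smaller:
4: none → 0
12: none → 0
14: none → 0
17: none → 0
20: none → 0
27: 26 → 1
26: none → 0
Total inversions: 0 + 0 + 0 + 0 + 0 + 1 + 0 = 1

1 adjacent swap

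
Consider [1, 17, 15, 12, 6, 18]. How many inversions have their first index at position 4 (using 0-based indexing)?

0

The element at index 4 is 6.
Elements after it: 18
None of them are smaller than 6.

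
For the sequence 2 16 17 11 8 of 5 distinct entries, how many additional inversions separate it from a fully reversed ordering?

Maximum inversions for 5 distinct elements is C(5, 2) = 5·4/2 = 10.
Current inversions — for each element, count later smaller elements:
2: 0
16: 2
17: 2
11: 1
8: 0
Current total: 0 + 2 + 2 + 1 + 0 = 5
Shortfall: 10 − 5 = 5

5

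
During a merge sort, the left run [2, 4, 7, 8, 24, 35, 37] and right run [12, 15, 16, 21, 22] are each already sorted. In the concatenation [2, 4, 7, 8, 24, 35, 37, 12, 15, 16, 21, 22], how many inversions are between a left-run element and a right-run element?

15

Take each right-half value and tally the left-half values above it:
r = 12: 24, 35, 37 → 3
r = 15: 24, 35, 37 → 3
r = 16: 24, 35, 37 → 3
r = 21: 24, 35, 37 → 3
r = 22: 24, 35, 37 → 3
Cross-inversions: 3 + 3 + 3 + 3 + 3 = 15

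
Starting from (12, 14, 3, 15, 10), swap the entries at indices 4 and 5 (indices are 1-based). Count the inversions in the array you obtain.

Inversions: 4

Positions 4 and 5 hold 15 and 10; after swapping, the array is [12, 14, 3, 10, 15].
Element-by-element contributions:
12 → 3, 10 → 2
14 → 3, 10 → 2
3 → none → 0
10 → none → 0
15 → none → 0
Sum: 2 + 2 + 0 + 0 + 0 = 4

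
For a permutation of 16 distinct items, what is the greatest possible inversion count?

The maximum occurs when the array is in strictly decreasing order: every one of the C(16, 2) pairs is inverted.
C(16, 2) = 16·15/2 = 120

120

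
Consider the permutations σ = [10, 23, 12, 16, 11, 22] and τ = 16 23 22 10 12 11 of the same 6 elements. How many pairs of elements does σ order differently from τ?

7 discordant pairs

Assign each item its position (1..6) in the first ordering, then rewrite the second ordering as that position sequence:
positions: 10→1, 23→2, 12→3, 16→4, 11→5, 22→6
second ordering as positions: [4, 2, 6, 1, 3, 5]
Discordant pairs = inversions in this position sequence.
4: 2, 1, 3 → 3
2: 1 → 1
6: 1, 3, 5 → 3
1: 0
3: 0
5: 0
Total: 3 + 1 + 3 + 0 + 0 + 0 = 7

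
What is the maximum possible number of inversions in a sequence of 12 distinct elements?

A reversed (strictly descending) arrangement makes every pair an inversion, giving C(12, 2) inversions.
C(12, 2) = 12·11/2 = 66

Inversions: 66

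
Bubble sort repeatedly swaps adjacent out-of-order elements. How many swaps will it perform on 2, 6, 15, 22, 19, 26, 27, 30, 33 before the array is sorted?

1 adjacent swap

Each adjacent swap fixes exactly one inversion, so the minimum swap count equals the number of inversions.
Count inversions — for each element, later elements that are smaller:
2: none → 0
6: none → 0
15: none → 0
22: 19 → 1
19: none → 0
26: none → 0
27: none → 0
30: none → 0
33: none → 0
Total inversions: 0 + 0 + 0 + 1 + 0 + 0 + 0 + 0 + 0 = 1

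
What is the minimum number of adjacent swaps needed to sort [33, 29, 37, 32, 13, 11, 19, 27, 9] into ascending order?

The minimum number of adjacent swaps to sort an array equals its inversion count, since every such swap removes exactly one inversion.
Count inversions — for each element, later elements that are smaller:
33: 29, 32, 13, 11, 19, 27, 9 → 7
29: 13, 11, 19, 27, 9 → 5
37: 32, 13, 11, 19, 27, 9 → 6
32: 13, 11, 19, 27, 9 → 5
13: 11, 9 → 2
11: 9 → 1
19: 9 → 1
27: 9 → 1
9: none → 0
Total inversions: 7 + 5 + 6 + 5 + 2 + 1 + 1 + 1 + 0 = 28

28 adjacent swaps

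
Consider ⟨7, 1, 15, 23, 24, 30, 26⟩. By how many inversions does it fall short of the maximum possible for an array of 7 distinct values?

19

Maximum inversions for 7 distinct elements is C(7, 2) = 7·6/2 = 21.
Current inversions — for each element, count later smaller elements:
7: 1
1: 0
15: 0
23: 0
24: 0
30: 1
26: 0
Current total: 1 + 0 + 0 + 0 + 0 + 1 + 0 = 2
Shortfall: 21 − 2 = 19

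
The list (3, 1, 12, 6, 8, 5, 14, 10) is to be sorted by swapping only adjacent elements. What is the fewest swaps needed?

Each adjacent swap fixes exactly one inversion, so the minimum swap count equals the number of inversions.
Count inversions — for each element, later elements that are smaller:
3: 1 → 1
1: none → 0
12: 6, 8, 5, 10 → 4
6: 5 → 1
8: 5 → 1
5: none → 0
14: 10 → 1
10: none → 0
Total inversions: 1 + 0 + 4 + 1 + 1 + 0 + 1 + 0 = 8

There are 8 adjacent swaps.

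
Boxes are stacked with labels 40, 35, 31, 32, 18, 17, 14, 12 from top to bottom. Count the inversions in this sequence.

Count, for each position, how many later elements it exceeds:
40: 7
35: 6
31: 4
32: 4
18: 3
17: 2
14: 1
12: 0
Sum: 7 + 6 + 4 + 4 + 3 + 2 + 1 + 0 = 27

27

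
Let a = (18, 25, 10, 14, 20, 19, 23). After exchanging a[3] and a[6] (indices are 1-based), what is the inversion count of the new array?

11 inversions

Positions 3 and 6 hold 10 and 19; after swapping, the array is [18, 25, 19, 14, 20, 10, 23].
Sweep left to right; for each value list the smaller values that follow it:
18 → 14, 10 → 2
25 → 19, 14, 20, 10, 23 → 5
19 → 14, 10 → 2
14 → 10 → 1
20 → 10 → 1
10 → none → 0
23 → none → 0
Sum: 2 + 5 + 2 + 1 + 1 + 0 + 0 = 11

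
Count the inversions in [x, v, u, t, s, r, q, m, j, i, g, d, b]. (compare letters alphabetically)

78

Sweep left to right; for each value list the smaller values that follow it:
x: 12
v: 11
u: 10
t: 9
s: 8
r: 7
q: 6
m: 5
j: 4
i: 3
g: 2
d: 1
b: 0
Sum: 12 + 11 + 10 + 9 + 8 + 7 + 6 + 5 + 4 + 3 + 2 + 1 + 0 = 78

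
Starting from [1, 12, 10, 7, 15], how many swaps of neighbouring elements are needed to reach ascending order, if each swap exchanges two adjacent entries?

The minimum number of adjacent swaps to sort an array equals its inversion count, since every such swap removes exactly one inversion.
Count inversions — for each element, later elements that are smaller:
1: none → 0
12: 10, 7 → 2
10: 7 → 1
7: none → 0
15: none → 0
Total inversions: 0 + 2 + 1 + 0 + 0 = 3

3 adjacent swaps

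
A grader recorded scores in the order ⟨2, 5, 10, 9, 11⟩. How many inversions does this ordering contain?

1 inversion

For each element, count later entries that are smaller:
2: 0
5: 0
10: 1
9: 0
11: 0
Sum: 0 + 0 + 1 + 0 + 0 = 1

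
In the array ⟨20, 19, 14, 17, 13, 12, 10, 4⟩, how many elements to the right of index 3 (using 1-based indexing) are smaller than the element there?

4 such elements

The element at index 3 is 14.
Elements after it: 17, 13, 12, 10, 4
Those smaller than 14: 13, 12, 10, 4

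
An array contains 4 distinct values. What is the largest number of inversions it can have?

6 inversions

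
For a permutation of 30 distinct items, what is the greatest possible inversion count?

435

The maximum occurs when the array is in strictly decreasing order: every one of the C(30, 2) pairs is inverted.
C(30, 2) = 30·29/2 = 435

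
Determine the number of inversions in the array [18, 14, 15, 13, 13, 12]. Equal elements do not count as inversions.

For each element, count later entries that are smaller:
18: 5
14: 3
15: 3
13: 1
13: 1
12: 0
Sum: 5 + 3 + 3 + 1 + 1 + 0 = 13

13 inversions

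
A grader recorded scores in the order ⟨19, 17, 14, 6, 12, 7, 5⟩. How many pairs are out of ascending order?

19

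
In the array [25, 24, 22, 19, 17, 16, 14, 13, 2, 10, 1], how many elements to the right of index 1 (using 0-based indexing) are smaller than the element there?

9

The element at index 1 is 24.
Elements after it: 22, 19, 17, 16, 14, 13, 2, 10, 1
Those smaller than 24: 22, 19, 17, 16, 14, 13, 2, 10, 1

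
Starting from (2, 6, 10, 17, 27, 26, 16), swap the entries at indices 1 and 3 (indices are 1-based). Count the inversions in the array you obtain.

Positions 1 and 3 hold 2 and 10; after swapping, the array is [10, 6, 2, 17, 27, 26, 16].
For each element, count later entries that are smaller:
10 → 6, 2 → 2
6 → 2 → 1
2 → none → 0
17 → 16 → 1
27 → 26, 16 → 2
26 → 16 → 1
16 → none → 0
Sum: 2 + 1 + 0 + 1 + 2 + 1 + 0 = 7

7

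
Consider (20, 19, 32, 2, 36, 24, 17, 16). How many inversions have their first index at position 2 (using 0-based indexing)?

4 such elements

The element at index 2 is 32.
Elements after it: 2, 36, 24, 17, 16
Those smaller than 32: 2, 24, 17, 16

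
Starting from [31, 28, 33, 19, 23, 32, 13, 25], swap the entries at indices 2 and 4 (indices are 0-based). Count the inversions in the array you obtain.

17

Positions 2 and 4 hold 33 and 23; after swapping, the array is [31, 28, 23, 19, 33, 32, 13, 25].
Count, for each position, how many later elements it exceeds:
31: 5
28: 4
23: 2
19: 1
33: 3
32: 2
13: 0
25: 0
Sum: 5 + 4 + 2 + 1 + 3 + 2 + 0 + 0 = 17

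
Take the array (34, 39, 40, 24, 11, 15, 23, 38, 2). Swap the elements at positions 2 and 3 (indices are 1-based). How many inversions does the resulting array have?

Positions 2 and 3 hold 39 and 40; after swapping, the array is [34, 40, 39, 24, 11, 15, 23, 38, 2].
Count, for each position, how many later elements it exceeds:
34: 5
40: 7
39: 6
24: 4
11: 1
15: 1
23: 1
38: 1
2: 0
Sum: 5 + 7 + 6 + 4 + 1 + 1 + 1 + 1 + 0 = 26

26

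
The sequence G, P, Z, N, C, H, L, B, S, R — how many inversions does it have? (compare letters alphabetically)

For each element, count later entries that are smaller:
G → C, B → 2
P → N, C, H, L, B → 5
Z → N, C, H, L, B, S, R → 7
N → C, H, L, B → 4
C → B → 1
H → B → 1
L → B → 1
B → none → 0
S → R → 1
R → none → 0
Sum: 2 + 5 + 7 + 4 + 1 + 1 + 1 + 0 + 1 + 0 = 22

Inversions: 22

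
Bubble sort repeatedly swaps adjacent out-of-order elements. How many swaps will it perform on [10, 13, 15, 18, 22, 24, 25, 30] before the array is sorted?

0 adjacent swaps

Each adjacent swap fixes exactly one inversion, so the minimum swap count equals the number of inversions.
Count inversions — for each element, later elements that are smaller:
10: none → 0
13: none → 0
15: none → 0
18: none → 0
22: none → 0
24: none → 0
25: none → 0
30: none → 0
Total inversions: 0 + 0 + 0 + 0 + 0 + 0 + 0 + 0 = 0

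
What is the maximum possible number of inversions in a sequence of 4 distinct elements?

The maximum occurs when the array is in strictly decreasing order: every one of the C(4, 2) pairs is inverted.
C(4, 2) = 4·3/2 = 6

6 inversions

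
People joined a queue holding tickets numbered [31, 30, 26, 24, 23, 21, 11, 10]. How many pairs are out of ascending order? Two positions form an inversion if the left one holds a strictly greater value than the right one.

28

Element-by-element contributions:
31: 7
30: 6
26: 5
24: 4
23: 3
21: 2
11: 1
10: 0
Sum: 7 + 6 + 5 + 4 + 3 + 2 + 1 + 0 = 28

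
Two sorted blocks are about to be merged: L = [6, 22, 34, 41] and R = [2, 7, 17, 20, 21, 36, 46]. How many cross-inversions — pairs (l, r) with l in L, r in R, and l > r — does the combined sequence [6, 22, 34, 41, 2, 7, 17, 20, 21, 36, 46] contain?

Count, for every r in R, how many entries of L exceed r:
r = 2: 6, 22, 34, 41 → 4
r = 7: 22, 34, 41 → 3
r = 17: 22, 34, 41 → 3
r = 20: 22, 34, 41 → 3
r = 21: 22, 34, 41 → 3
r = 36: 41 → 1
r = 46: none → 0
Cross-inversions: 4 + 3 + 3 + 3 + 3 + 1 + 0 = 17

17 cross-inversions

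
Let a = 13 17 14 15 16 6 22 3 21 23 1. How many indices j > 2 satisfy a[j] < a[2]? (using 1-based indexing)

6

The element at index 2 is 17.
Elements after it: 14, 15, 16, 6, 22, 3, 21, 23, 1
Those smaller than 17: 14, 15, 16, 6, 3, 1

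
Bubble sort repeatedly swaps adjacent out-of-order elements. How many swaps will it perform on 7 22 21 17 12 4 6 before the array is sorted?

The minimum number of adjacent swaps to sort an array equals its inversion count, since every such swap removes exactly one inversion.
Count inversions — for each element, later elements that are smaller:
7: 4, 6 → 2
22: 21, 17, 12, 4, 6 → 5
21: 17, 12, 4, 6 → 4
17: 12, 4, 6 → 3
12: 4, 6 → 2
4: none → 0
6: none → 0
Total inversions: 2 + 5 + 4 + 3 + 2 + 0 + 0 = 16

16 adjacent swaps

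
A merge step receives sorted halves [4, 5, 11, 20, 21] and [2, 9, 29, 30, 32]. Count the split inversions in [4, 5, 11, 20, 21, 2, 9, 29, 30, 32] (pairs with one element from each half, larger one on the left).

Cross-inversions: 8

Count, for every r in R, how many entries of L exceed r:
r = 2: 4, 5, 11, 20, 21 → 5
r = 9: 11, 20, 21 → 3
r = 29: none → 0
r = 30: none → 0
r = 32: none → 0
Cross-inversions: 5 + 3 + 0 + 0 + 0 = 8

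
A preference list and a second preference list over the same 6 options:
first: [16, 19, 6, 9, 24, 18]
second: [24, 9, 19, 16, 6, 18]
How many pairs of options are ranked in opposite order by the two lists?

Assign each item its position (1..6) in the first ordering, then rewrite the second ordering as that position sequence:
positions: 16→1, 19→2, 6→3, 9→4, 24→5, 18→6
second ordering as positions: [5, 4, 2, 1, 3, 6]
Discordant pairs = inversions in this position sequence.
5: 4, 2, 1, 3 → 4
4: 2, 1, 3 → 3
2: 1 → 1
1: 0
3: 0
6: 0
Total: 4 + 3 + 1 + 0 + 0 + 0 = 8

8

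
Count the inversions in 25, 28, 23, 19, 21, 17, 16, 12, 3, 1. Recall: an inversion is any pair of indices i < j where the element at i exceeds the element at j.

For each element, count later entries that are smaller:
25: 8
28: 8
23: 7
19: 5
21: 5
17: 4
16: 3
12: 2
3: 1
1: 0
Sum: 8 + 8 + 7 + 5 + 5 + 4 + 3 + 2 + 1 + 0 = 43

43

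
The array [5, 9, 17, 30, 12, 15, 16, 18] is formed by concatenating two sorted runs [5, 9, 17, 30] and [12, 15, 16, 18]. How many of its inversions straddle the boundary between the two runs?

There are 7 cross-inversions.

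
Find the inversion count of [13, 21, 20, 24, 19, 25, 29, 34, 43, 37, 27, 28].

13 out-of-order pairs

Count, for each position, how many later elements it exceeds:
13 → none → 0
21 → 20, 19 → 2
20 → 19 → 1
24 → 19 → 1
19 → none → 0
25 → none → 0
29 → 27, 28 → 2
34 → 27, 28 → 2
43 → 37, 27, 28 → 3
37 → 27, 28 → 2
27 → none → 0
28 → none → 0
Sum: 0 + 2 + 1 + 1 + 0 + 0 + 2 + 2 + 3 + 2 + 0 + 0 = 13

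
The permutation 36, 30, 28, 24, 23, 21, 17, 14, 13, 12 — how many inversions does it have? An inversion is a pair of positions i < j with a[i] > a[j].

Element-by-element contributions:
36 → 30, 28, 24, 23, 21, 17, 14, 13, 12 → 9
30 → 28, 24, 23, 21, 17, 14, 13, 12 → 8
28 → 24, 23, 21, 17, 14, 13, 12 → 7
24 → 23, 21, 17, 14, 13, 12 → 6
23 → 21, 17, 14, 13, 12 → 5
21 → 17, 14, 13, 12 → 4
17 → 14, 13, 12 → 3
14 → 13, 12 → 2
13 → 12 → 1
12 → none → 0
Sum: 9 + 8 + 7 + 6 + 5 + 4 + 3 + 2 + 1 + 0 = 45

45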